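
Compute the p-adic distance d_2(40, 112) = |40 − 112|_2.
d_2(40, 112) = 1/8

Step 1 — x − y = 40 − 112 = -72. Step 2 — v_2(-72) = 3 (factor: -72 = −(2^3 · 9); the sign does not affect v_p). Step 3 — |x − y|_2 = 2^{-3} = 1/8.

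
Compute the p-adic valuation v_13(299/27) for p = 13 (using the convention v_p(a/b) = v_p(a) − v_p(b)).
v_13(299/27) = 1

Factor powers of 13 from the numerator and denominator of the reduced fraction: 299 = 13^1 · 23 and 27 = 13^0 · 27. Apply v_p(a/b) = v_p(a) − v_p(b): v_13(299/27) = 1 − 0 = 1.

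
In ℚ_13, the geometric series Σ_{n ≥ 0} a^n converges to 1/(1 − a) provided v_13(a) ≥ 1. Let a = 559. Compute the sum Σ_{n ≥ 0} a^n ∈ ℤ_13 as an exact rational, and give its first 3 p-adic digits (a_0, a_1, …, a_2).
Σ a^n = 1/(1 − a) = -1/558;  first 3 digits = (1, 4, 6)

v_13(a) = 1 ≥ 1, so the series converges in ℤ_13 to 1/(1 − a) = 1/(1 − 559) = -1/558. Expand this rational in ℤ_13: compute digits iteratively via d_i = x_i mod 13, x_{i+1} = (x_i − d_i)/13. The first 3 digits are (1, 4, 6).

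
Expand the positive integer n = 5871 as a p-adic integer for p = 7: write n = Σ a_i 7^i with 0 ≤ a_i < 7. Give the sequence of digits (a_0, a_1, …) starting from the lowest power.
(a_0, a_1, …) = (5, 5, 0, 3, 2)

Repeated division by 7 gives the digits low-to-high: 5871 = 5 + 5·7^1 + 3·7^3 + 2·7^4. Digit sequence: (5, 5, 0, 3, 2).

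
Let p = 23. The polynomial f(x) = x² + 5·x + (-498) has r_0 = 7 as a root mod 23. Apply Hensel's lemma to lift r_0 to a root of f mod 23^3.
r_2 = 1226 (mod 12167)

Hensel: r_{i+1} = r_i − f(r_i)·(f′(r_i))^{-1} mod 23^{i+2}, f′(x) = 2x + 5. Iterate:
  r_0 = 7 (mod 23)
  r_1 = 168 (mod 529)
  r_2 = 1226 (mod 12167)
Final: r = 1226 satisfies f(r) ≡ 0 mod 23^3.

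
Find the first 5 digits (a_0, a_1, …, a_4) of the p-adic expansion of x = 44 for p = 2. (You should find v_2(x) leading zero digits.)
(a_0, …, a_4) = (0, 0, 1, 1, 0)

v_2(44) = 2, so a_0 = ... = a_1 = 0. Factor out: x = 2^2 · u with u = 11 a unit in ℤ_2. Expand u iteratively via a_{v+i} = u_i mod 2, u_{i+1} = (u_i − a_{v+i})/2:
  u_0 = 11;  a_2 = 1;  u_1 = (u_0 − 1)/2 = 5
  u_1 = 5;  a_3 = 1;  u_2 = (u_1 − 1)/2 = 2
  u_2 = 2;  a_4 = 0;  u_3 = (u_2 − 0)/2 = 1
Digits: (0, 0, 1, 1, 0).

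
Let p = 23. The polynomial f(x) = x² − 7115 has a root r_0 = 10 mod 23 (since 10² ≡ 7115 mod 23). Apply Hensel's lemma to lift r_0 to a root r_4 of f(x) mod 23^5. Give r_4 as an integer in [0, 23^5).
r_4 = 2654486 (mod 6436343)

Hensel's recurrence: r_{i+1} = r_i − f(r_i)·(f′(r_i))^{-1} mod 23^{i+2}, with f′(x) = 2x. Iterate:
  r_0 = 10 (mod 23)
  r_1 = 493 (mod 529)
  r_2 = 2080 (mod 12167)
  r_3 = 135917 (mod 279841)
  r_4 = 2654486 (mod 6436343)
Final: r_4 = 2654486, and one checks f(r_4) ≡ 0 mod 23^5.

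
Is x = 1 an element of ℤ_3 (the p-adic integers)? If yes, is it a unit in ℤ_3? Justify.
x ∈ ℤ_3^× (unit); v_3(x) = 0

ℤ_3 = {x ∈ ℚ_3 : v_3(x) ≥ 0} and ℤ_3^× = {x ∈ ℤ_3 : v_3(x) = 0}. Here v_3(1) = v_3(num) − v_3(den) = 0; compare against these criteria.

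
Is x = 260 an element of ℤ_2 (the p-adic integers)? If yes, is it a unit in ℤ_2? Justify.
x ∈ ℤ_2 but not a unit; v_2(x) = 2 > 0

ℤ_2 = {x ∈ ℚ_2 : v_2(x) ≥ 0} and ℤ_2^× = {x ∈ ℤ_2 : v_2(x) = 0}. Here v_2(260) = v_2(num) − v_2(den) = 2; compare against these criteria.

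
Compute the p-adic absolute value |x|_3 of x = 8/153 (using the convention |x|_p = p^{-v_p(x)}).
|8/153|_3 = 9

Step 1 — compute v_3(x) by factoring powers of 3 out of the numerator and denominator: v_3(8/153) = -2. Step 2 — apply |x|_p = p^{-v_p(x)} = 3^{2} = 9.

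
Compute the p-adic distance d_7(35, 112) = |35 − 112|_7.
d_7(35, 112) = 1/7

Step 1 — x − y = 35 − 112 = -77. Step 2 — v_7(-77) = 1 (factor: -77 = −(7^1 · 11); the sign does not affect v_p). Step 3 — |x − y|_7 = 7^{-1} = 1/7.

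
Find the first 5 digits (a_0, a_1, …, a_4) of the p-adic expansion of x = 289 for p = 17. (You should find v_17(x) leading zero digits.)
(a_0, …, a_4) = (0, 0, 1, 0, 0)

v_17(289) = 2, so a_0 = ... = a_1 = 0. Factor out: x = 17^2 · u with u = 1 a unit in ℤ_17. Expand u iteratively via a_{v+i} = u_i mod 17, u_{i+1} = (u_i − a_{v+i})/17:
  u_0 = 1;  a_2 = 1;  u_1 = (u_0 − 1)/17 = 0
  u_1 = 0;  a_3 = 0;  u_2 = (u_1 − 0)/17 = 0
  u_2 = 0;  a_4 = 0;  u_3 = (u_2 − 0)/17 = 0
Digits: (0, 0, 1, 0, 0).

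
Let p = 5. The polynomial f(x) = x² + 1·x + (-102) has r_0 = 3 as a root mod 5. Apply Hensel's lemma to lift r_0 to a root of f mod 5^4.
r_3 = 173 (mod 625)

Hensel: r_{i+1} = r_i − f(r_i)·(f′(r_i))^{-1} mod 5^{i+2}, f′(x) = 2x + 1. Iterate:
  r_0 = 3 (mod 5)
  r_1 = 23 (mod 25)
  r_2 = 48 (mod 125)
  r_3 = 173 (mod 625)
Final: r = 173 satisfies f(r) ≡ 0 mod 5^4.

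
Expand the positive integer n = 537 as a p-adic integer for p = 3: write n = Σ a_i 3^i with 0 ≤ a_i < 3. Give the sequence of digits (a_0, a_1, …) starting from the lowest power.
(a_0, a_1, …) = (0, 2, 2, 1, 0, 2)

Repeated division by 3 gives the digits low-to-high: 537 = 2·3^1 + 2·3^2 + 1·3^3 + 2·3^5. Digit sequence: (0, 2, 2, 1, 0, 2).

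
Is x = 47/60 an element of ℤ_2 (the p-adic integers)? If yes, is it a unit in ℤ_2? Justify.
x ∉ ℤ_2 (v_2(x) = -2 < 0)

ℤ_2 = {x ∈ ℚ_2 : v_2(x) ≥ 0} and ℤ_2^× = {x ∈ ℤ_2 : v_2(x) = 0}. Here v_2(47/60) = v_2(num) − v_2(den) = -2; compare against these criteria.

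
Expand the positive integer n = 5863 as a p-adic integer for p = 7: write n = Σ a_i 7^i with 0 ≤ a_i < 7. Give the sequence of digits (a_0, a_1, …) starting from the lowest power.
(a_0, a_1, …) = (4, 4, 0, 3, 2)

Repeated division by 7 gives the digits low-to-high: 5863 = 4 + 4·7^1 + 3·7^3 + 2·7^4. Digit sequence: (4, 4, 0, 3, 2).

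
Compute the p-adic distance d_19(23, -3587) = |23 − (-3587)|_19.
d_19(23, -3587) = 1/361

Step 1 — x − y = 23 − (-3587) = 3610. Step 2 — v_19(3610) = 2 (factor: 3610 = (19^2 · 10); the sign does not affect v_p). Step 3 — |x − y|_19 = 19^{-2} = 1/361.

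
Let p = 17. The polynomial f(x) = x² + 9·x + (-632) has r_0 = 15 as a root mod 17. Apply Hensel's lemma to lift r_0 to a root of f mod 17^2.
r_1 = 185 (mod 289)

Hensel: r_{i+1} = r_i − f(r_i)·(f′(r_i))^{-1} mod 17^{i+2}, f′(x) = 2x + 9. Iterate:
  r_0 = 15 (mod 17)
  r_1 = 185 (mod 289)
Final: r = 185 satisfies f(r) ≡ 0 mod 17^2.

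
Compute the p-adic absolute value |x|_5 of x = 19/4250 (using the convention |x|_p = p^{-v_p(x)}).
|19/4250|_5 = 125

Step 1 — compute v_5(x) by factoring powers of 5 out of the numerator and denominator: v_5(19/4250) = -3. Step 2 — apply |x|_p = p^{-v_p(x)} = 5^{3} = 125.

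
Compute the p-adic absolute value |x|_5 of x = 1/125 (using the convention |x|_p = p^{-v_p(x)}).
|1/125|_5 = 125

Step 1 — compute v_5(x) by factoring powers of 5 out of the numerator and denominator: v_5(1/125) = -3. Step 2 — apply |x|_p = p^{-v_p(x)} = 5^{3} = 125.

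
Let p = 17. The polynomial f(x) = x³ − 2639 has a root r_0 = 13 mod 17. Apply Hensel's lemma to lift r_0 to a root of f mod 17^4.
r_3 = 8632 (mod 83521)

Hensel: r_{i+1} = r_i − f(r_i)/f′(r_i) mod 17^{i+2}, where f′(x) = 3x². Iterate:
  r_0 = 13 (mod 17)
  r_1 = 251 (mod 289)
  r_2 = 3719 (mod 4913)
  r_3 = 8632 (mod 83521)
Final: r = 8632 with f(r) ≡ 0 mod 17^4.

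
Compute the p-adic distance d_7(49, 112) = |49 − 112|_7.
d_7(49, 112) = 1/7

Step 1 — x − y = 49 − 112 = -63. Step 2 — v_7(-63) = 1 (factor: -63 = −(7^1 · 9); the sign does not affect v_p). Step 3 — |x − y|_7 = 7^{-1} = 1/7.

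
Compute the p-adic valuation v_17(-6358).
v_17(-6358) = 2

v_17(n) is the largest exponent k such that 17^k divides n. Factor out: -6358 = -17^2 · 22. (Sign doesn't affect v_p.) So v_17(-6358) = 2.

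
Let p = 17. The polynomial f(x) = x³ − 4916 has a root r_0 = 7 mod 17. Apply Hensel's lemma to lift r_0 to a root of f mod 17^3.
r_2 = 738 (mod 4913)

Hensel: r_{i+1} = r_i − f(r_i)/f′(r_i) mod 17^{i+2}, where f′(x) = 3x². Iterate:
  r_0 = 7 (mod 17)
  r_1 = 160 (mod 289)
  r_2 = 738 (mod 4913)
Final: r = 738 with f(r) ≡ 0 mod 17^3.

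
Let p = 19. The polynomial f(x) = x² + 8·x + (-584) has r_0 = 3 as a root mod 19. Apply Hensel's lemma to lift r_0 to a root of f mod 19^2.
r_1 = 326 (mod 361)

Hensel: r_{i+1} = r_i − f(r_i)·(f′(r_i))^{-1} mod 19^{i+2}, f′(x) = 2x + 8. Iterate:
  r_0 = 3 (mod 19)
  r_1 = 326 (mod 361)
Final: r = 326 satisfies f(r) ≡ 0 mod 19^2.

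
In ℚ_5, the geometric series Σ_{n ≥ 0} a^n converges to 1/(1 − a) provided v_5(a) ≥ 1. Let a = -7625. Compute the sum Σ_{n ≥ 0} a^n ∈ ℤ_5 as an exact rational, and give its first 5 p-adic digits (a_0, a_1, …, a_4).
Σ a^n = 1/(1 − a) = 1/7626;  first 5 digits = (1, 0, 0, 4, 2)

v_5(a) = 3 ≥ 1, so the series converges in ℤ_5 to 1/(1 − a) = 1/(1 − (-7625)) = 1/7626. Expand this rational in ℤ_5: compute digits iteratively via d_i = x_i mod 5, x_{i+1} = (x_i − d_i)/5. The first 5 digits are (1, 0, 0, 4, 2).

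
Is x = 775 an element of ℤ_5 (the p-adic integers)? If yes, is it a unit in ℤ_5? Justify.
x ∈ ℤ_5 but not a unit; v_5(x) = 2 > 0

ℤ_5 = {x ∈ ℚ_5 : v_5(x) ≥ 0} and ℤ_5^× = {x ∈ ℤ_5 : v_5(x) = 0}. Here v_5(775) = v_5(num) − v_5(den) = 2; compare against these criteria.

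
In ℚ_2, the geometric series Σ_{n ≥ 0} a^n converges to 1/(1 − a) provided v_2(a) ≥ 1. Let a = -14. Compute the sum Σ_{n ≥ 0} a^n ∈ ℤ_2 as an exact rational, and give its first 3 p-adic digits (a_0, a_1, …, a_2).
Σ a^n = 1/(1 − a) = 1/15;  first 3 digits = (1, 1, 1)

v_2(a) = 1 ≥ 1, so the series converges in ℤ_2 to 1/(1 − a) = 1/(1 − (-14)) = 1/15. Expand this rational in ℤ_2: compute digits iteratively via d_i = x_i mod 2, x_{i+1} = (x_i − d_i)/2. The first 3 digits are (1, 1, 1).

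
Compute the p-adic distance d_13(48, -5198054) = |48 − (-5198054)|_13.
d_13(48, -5198054) = 1/371293

Step 1 — x − y = 48 − (-5198054) = 5198102. Step 2 — v_13(5198102) = 5 (factor: 5198102 = (13^5 · 14); the sign does not affect v_p). Step 3 — |x − y|_13 = 13^{-5} = 1/371293.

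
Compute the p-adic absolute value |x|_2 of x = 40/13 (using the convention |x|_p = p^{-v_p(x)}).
|40/13|_2 = 1/8

Step 1 — compute v_2(x) by factoring powers of 2 out of the numerator and denominator: v_2(40/13) = 3. Step 2 — apply |x|_p = p^{-v_p(x)} = 2^{-3} = 1/8.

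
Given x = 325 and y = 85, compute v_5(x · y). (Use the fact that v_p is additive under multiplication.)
v_5(27625) = 3

v_p(x) = 2 (factor: 325 = 5^2 · 13); v_p(y) = 1 (factor: 85 = 5^1 · 17). Additivity: v_p(xy) = v_p(x) + v_p(y) = 2 + 1 = 3. (Direct check: xy = 27625 = 5^3 · (221).)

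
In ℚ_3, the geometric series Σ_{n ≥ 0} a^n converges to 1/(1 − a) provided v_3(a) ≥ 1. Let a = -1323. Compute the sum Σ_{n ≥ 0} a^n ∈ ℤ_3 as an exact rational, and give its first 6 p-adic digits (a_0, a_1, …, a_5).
Σ a^n = 1/(1 − a) = 1/1324;  first 6 digits = (1, 0, 0, 2, 1, 0)

v_3(a) = 3 ≥ 1, so the series converges in ℤ_3 to 1/(1 − a) = 1/(1 − (-1323)) = 1/1324. Expand this rational in ℤ_3: compute digits iteratively via d_i = x_i mod 3, x_{i+1} = (x_i − d_i)/3. The first 6 digits are (1, 0, 0, 2, 1, 0).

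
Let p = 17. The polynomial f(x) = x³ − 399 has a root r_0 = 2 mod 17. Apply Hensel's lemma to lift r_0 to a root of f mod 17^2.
r_1 = 155 (mod 289)

Hensel: r_{i+1} = r_i − f(r_i)/f′(r_i) mod 17^{i+2}, where f′(x) = 3x². Iterate:
  r_0 = 2 (mod 17)
  r_1 = 155 (mod 289)
Final: r = 155 with f(r) ≡ 0 mod 17^2.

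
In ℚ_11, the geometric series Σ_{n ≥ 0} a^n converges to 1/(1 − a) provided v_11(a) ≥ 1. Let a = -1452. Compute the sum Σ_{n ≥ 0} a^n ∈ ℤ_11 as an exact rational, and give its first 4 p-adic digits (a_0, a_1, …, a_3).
Σ a^n = 1/(1 − a) = 1/1453;  first 4 digits = (1, 0, 10, 9)

v_11(a) = 2 ≥ 1, so the series converges in ℤ_11 to 1/(1 − a) = 1/(1 − (-1452)) = 1/1453. Expand this rational in ℤ_11: compute digits iteratively via d_i = x_i mod 11, x_{i+1} = (x_i − d_i)/11. The first 4 digits are (1, 0, 10, 9).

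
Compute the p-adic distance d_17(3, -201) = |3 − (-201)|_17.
d_17(3, -201) = 1/17

Step 1 — x − y = 3 − (-201) = 204. Step 2 — v_17(204) = 1 (factor: 204 = (17^1 · 12); the sign does not affect v_p). Step 3 — |x − y|_17 = 17^{-1} = 1/17.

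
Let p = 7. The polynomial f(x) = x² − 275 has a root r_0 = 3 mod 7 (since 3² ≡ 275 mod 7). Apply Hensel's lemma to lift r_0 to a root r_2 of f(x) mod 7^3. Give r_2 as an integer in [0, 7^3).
r_2 = 31 (mod 343)

Hensel's recurrence: r_{i+1} = r_i − f(r_i)·(f′(r_i))^{-1} mod 7^{i+2}, with f′(x) = 2x. Iterate:
  r_0 = 3 (mod 7)
  r_1 = 31 (mod 49)
  r_2 = 31 (mod 343)
Final: r_2 = 31, and one checks f(r_2) ≡ 0 mod 7^3.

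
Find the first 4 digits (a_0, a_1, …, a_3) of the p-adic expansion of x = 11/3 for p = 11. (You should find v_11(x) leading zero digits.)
(a_0, …, a_3) = (0, 4, 7, 3)

v_11(11/3) = 1, so a_0 = ... = a_0 = 0. Factor out: x = 11^1 · u with u = 1/3 a unit in ℤ_11. Expand u iteratively via a_{v+i} = u_i mod 11, u_{i+1} = (u_i − a_{v+i})/11:
  u_0 = 1/3;  a_1 = 4;  u_1 = (u_0 − 4)/11 = -1/3
  u_1 = -1/3;  a_2 = 7;  u_2 = (u_1 − 7)/11 = -2/3
  u_2 = -2/3;  a_3 = 3;  u_3 = (u_2 − 3)/11 = -1/3
Digits: (0, 4, 7, 3).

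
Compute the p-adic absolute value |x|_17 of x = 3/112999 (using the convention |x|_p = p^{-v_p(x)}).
|3/112999|_17 = 4913

Step 1 — compute v_17(x) by factoring powers of 17 out of the numerator and denominator: v_17(3/112999) = -3. Step 2 — apply |x|_p = p^{-v_p(x)} = 17^{3} = 4913.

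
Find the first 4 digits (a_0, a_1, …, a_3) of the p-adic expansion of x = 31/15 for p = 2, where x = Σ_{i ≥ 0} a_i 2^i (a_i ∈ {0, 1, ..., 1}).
(a_0, …, a_3) = (1, 0, 0, 0)

v_2(31/15) = 0 (numerator and denominator both coprime to 2), so x ∈ ℤ_2^×. Compute digits iteratively via a_i = x_i mod 2, x_{i+1} = (x_i − a_i)/2, with x_0 = x:
  x_0 = 31/15;  a_0 = 1;  x_1 = (x_0 − 1)/2 = 8/15
  x_1 = 8/15;  a_1 = 0;  x_2 = (x_1 − 0)/2 = 4/15
  x_2 = 4/15;  a_2 = 0;  x_3 = (x_2 − 0)/2 = 2/15
  x_3 = 2/15;  a_3 = 0;  x_4 = (x_3 − 0)/2 = 1/15
Digits: (1, 0, 0, 0).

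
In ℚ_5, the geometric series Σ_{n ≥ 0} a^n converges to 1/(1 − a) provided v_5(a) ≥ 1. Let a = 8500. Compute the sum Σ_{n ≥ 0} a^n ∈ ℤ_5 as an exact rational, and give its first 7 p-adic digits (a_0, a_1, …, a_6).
Σ a^n = 1/(1 − a) = -1/8499;  first 7 digits = (1, 0, 0, 3, 3, 2, 4)

v_5(a) = 3 ≥ 1, so the series converges in ℤ_5 to 1/(1 − a) = 1/(1 − 8500) = -1/8499. Expand this rational in ℤ_5: compute digits iteratively via d_i = x_i mod 5, x_{i+1} = (x_i − d_i)/5. The first 7 digits are (1, 0, 0, 3, 3, 2, 4).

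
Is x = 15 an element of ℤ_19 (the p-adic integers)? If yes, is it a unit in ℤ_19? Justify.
x ∈ ℤ_19^× (unit); v_19(x) = 0

ℤ_19 = {x ∈ ℚ_19 : v_19(x) ≥ 0} and ℤ_19^× = {x ∈ ℤ_19 : v_19(x) = 0}. Here v_19(15) = v_19(num) − v_19(den) = 0; compare against these criteria.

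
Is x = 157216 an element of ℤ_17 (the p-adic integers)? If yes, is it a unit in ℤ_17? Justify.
x ∈ ℤ_17 but not a unit; v_17(x) = 3 > 0

ℤ_17 = {x ∈ ℚ_17 : v_17(x) ≥ 0} and ℤ_17^× = {x ∈ ℤ_17 : v_17(x) = 0}. Here v_17(157216) = v_17(num) − v_17(den) = 3; compare against these criteria.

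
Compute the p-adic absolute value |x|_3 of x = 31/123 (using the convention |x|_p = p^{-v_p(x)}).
|31/123|_3 = 3

Step 1 — compute v_3(x) by factoring powers of 3 out of the numerator and denominator: v_3(31/123) = -1. Step 2 — apply |x|_p = p^{-v_p(x)} = 3^{1} = 3.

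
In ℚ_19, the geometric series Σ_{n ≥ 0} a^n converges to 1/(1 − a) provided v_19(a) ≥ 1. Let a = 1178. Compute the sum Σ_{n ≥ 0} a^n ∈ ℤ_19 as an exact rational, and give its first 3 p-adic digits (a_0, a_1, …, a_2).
Σ a^n = 1/(1 − a) = -1/1177;  first 3 digits = (1, 5, 9)

v_19(a) = 1 ≥ 1, so the series converges in ℤ_19 to 1/(1 − a) = 1/(1 − 1178) = -1/1177. Expand this rational in ℤ_19: compute digits iteratively via d_i = x_i mod 19, x_{i+1} = (x_i − d_i)/19. The first 3 digits are (1, 5, 9).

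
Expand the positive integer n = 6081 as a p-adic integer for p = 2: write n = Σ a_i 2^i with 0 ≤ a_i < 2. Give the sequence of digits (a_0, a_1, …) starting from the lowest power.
(a_0, a_1, …) = (1, 0, 0, 0, 0, 0, 1, 1, 1, 1, 1, 0, 1)

Repeated division by 2 gives the digits low-to-high: 6081 = 1 + 1·2^6 + 1·2^7 + 1·2^8 + 1·2^9 + 1·2^10 + 1·2^12. Digit sequence: (1, 0, 0, 0, 0, 0, 1, 1, 1, 1, 1, 0, 1).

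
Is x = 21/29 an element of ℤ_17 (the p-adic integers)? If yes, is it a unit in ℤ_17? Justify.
x ∈ ℤ_17^× (unit); v_17(x) = 0

ℤ_17 = {x ∈ ℚ_17 : v_17(x) ≥ 0} and ℤ_17^× = {x ∈ ℤ_17 : v_17(x) = 0}. Here v_17(21/29) = v_17(num) − v_17(den) = 0; compare against these criteria.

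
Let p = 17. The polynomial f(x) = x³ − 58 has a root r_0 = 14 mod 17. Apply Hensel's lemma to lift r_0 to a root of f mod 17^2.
r_1 = 150 (mod 289)

Hensel: r_{i+1} = r_i − f(r_i)/f′(r_i) mod 17^{i+2}, where f′(x) = 3x². Iterate:
  r_0 = 14 (mod 17)
  r_1 = 150 (mod 289)
Final: r = 150 with f(r) ≡ 0 mod 17^2.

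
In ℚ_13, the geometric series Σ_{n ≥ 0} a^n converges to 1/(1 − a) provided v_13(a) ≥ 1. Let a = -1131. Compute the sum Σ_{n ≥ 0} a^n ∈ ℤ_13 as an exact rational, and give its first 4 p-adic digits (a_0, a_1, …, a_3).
Σ a^n = 1/(1 − a) = 1/1132;  first 4 digits = (1, 4, 9, 8)

v_13(a) = 1 ≥ 1, so the series converges in ℤ_13 to 1/(1 − a) = 1/(1 − (-1131)) = 1/1132. Expand this rational in ℤ_13: compute digits iteratively via d_i = x_i mod 13, x_{i+1} = (x_i − d_i)/13. The first 4 digits are (1, 4, 9, 8).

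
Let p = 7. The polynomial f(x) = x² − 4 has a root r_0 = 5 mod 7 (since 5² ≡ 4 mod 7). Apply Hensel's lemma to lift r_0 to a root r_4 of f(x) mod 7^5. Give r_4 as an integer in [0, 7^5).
r_4 = 16805 (mod 16807)

Hensel's recurrence: r_{i+1} = r_i − f(r_i)·(f′(r_i))^{-1} mod 7^{i+2}, with f′(x) = 2x. Iterate:
  r_0 = 5 (mod 7)
  r_1 = 47 (mod 49)
  r_2 = 341 (mod 343)
  r_3 = 2399 (mod 2401)
  r_4 = 16805 (mod 16807)
Final: r_4 = 16805, and one checks f(r_4) ≡ 0 mod 7^5.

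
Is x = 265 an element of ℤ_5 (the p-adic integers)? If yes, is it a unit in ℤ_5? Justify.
x ∈ ℤ_5 but not a unit; v_5(x) = 1 > 0

ℤ_5 = {x ∈ ℚ_5 : v_5(x) ≥ 0} and ℤ_5^× = {x ∈ ℤ_5 : v_5(x) = 0}. Here v_5(265) = v_5(num) − v_5(den) = 1; compare against these criteria.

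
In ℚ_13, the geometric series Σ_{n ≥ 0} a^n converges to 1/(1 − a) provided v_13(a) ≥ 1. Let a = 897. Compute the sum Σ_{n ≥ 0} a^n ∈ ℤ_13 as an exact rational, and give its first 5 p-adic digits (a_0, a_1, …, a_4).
Σ a^n = 1/(1 − a) = -1/896;  first 5 digits = (1, 4, 8, 1, 9)

v_13(a) = 1 ≥ 1, so the series converges in ℤ_13 to 1/(1 − a) = 1/(1 − 897) = -1/896. Expand this rational in ℤ_13: compute digits iteratively via d_i = x_i mod 13, x_{i+1} = (x_i − d_i)/13. The first 5 digits are (1, 4, 8, 1, 9).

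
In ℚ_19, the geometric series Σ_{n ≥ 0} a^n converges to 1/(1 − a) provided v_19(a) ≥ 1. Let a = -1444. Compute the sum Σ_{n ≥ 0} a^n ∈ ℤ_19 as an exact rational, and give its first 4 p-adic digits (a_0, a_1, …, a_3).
Σ a^n = 1/(1 − a) = 1/1445;  first 4 digits = (1, 0, 15, 18)

v_19(a) = 2 ≥ 1, so the series converges in ℤ_19 to 1/(1 − a) = 1/(1 − (-1444)) = 1/1445. Expand this rational in ℤ_19: compute digits iteratively via d_i = x_i mod 19, x_{i+1} = (x_i − d_i)/19. The first 4 digits are (1, 0, 15, 18).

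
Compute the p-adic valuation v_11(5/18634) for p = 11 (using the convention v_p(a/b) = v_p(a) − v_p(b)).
v_11(5/18634) = -3

Factor powers of 11 from the numerator and denominator of the reduced fraction: 5 = 11^0 · 5 and 18634 = 11^3 · 14. Apply v_p(a/b) = v_p(a) − v_p(b): v_11(5/18634) = 0 − 3 = -3.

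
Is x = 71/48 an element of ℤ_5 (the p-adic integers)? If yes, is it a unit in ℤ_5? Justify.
x ∈ ℤ_5^× (unit); v_5(x) = 0

ℤ_5 = {x ∈ ℚ_5 : v_5(x) ≥ 0} and ℤ_5^× = {x ∈ ℤ_5 : v_5(x) = 0}. Here v_5(71/48) = v_5(num) − v_5(den) = 0; compare against these criteria.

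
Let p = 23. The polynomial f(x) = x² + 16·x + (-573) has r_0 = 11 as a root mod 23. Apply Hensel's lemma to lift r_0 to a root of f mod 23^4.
r_3 = 38329 (mod 279841)

Hensel: r_{i+1} = r_i − f(r_i)·(f′(r_i))^{-1} mod 23^{i+2}, f′(x) = 2x + 16. Iterate:
  r_0 = 11 (mod 23)
  r_1 = 241 (mod 529)
  r_2 = 1828 (mod 12167)
  r_3 = 38329 (mod 279841)
Final: r = 38329 satisfies f(r) ≡ 0 mod 23^4.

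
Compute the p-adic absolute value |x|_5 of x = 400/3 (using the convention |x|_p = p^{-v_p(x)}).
|400/3|_5 = 1/25

Step 1 — compute v_5(x) by factoring powers of 5 out of the numerator and denominator: v_5(400/3) = 2. Step 2 — apply |x|_p = p^{-v_p(x)} = 5^{-2} = 1/25.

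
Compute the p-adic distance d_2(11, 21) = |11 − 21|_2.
d_2(11, 21) = 1/2

Step 1 — x − y = 11 − 21 = -10. Step 2 — v_2(-10) = 1 (factor: -10 = −(2^1 · 5); the sign does not affect v_p). Step 3 — |x − y|_2 = 2^{-1} = 1/2.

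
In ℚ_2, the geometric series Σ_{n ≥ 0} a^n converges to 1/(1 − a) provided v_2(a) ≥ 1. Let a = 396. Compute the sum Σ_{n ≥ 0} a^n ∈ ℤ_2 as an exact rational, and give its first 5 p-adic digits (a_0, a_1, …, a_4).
Σ a^n = 1/(1 − a) = -1/395;  first 5 digits = (1, 0, 1, 1, 1)

v_2(a) = 2 ≥ 1, so the series converges in ℤ_2 to 1/(1 − a) = 1/(1 − 396) = -1/395. Expand this rational in ℤ_2: compute digits iteratively via d_i = x_i mod 2, x_{i+1} = (x_i − d_i)/2. The first 5 digits are (1, 0, 1, 1, 1).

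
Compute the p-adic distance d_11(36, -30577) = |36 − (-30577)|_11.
d_11(36, -30577) = 1/1331

Step 1 — x − y = 36 − (-30577) = 30613. Step 2 — v_11(30613) = 3 (factor: 30613 = (11^3 · 23); the sign does not affect v_p). Step 3 — |x − y|_11 = 11^{-3} = 1/1331.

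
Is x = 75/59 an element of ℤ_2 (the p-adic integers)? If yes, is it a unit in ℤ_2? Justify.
x ∈ ℤ_2^× (unit); v_2(x) = 0

ℤ_2 = {x ∈ ℚ_2 : v_2(x) ≥ 0} and ℤ_2^× = {x ∈ ℤ_2 : v_2(x) = 0}. Here v_2(75/59) = v_2(num) − v_2(den) = 0; compare against these criteria.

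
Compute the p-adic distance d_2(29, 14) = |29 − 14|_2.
d_2(29, 14) = 1

Step 1 — x − y = 29 − 14 = 15. Step 2 — v_2(15) = 0 (factor: 15 = (2^0 · 15); the sign does not affect v_p). Step 3 — |x − y|_2 = 2^{0} = 1.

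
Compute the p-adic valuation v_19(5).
v_19(5) = 0

v_19(n) is the largest exponent k such that 19^k divides n. Factor out: 5 = 19^0 · 5. (Sign doesn't affect v_p.) So v_19(5) = 0.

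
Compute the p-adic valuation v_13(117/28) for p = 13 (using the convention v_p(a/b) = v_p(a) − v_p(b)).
v_13(117/28) = 1

Factor powers of 13 from the numerator and denominator of the reduced fraction: 117 = 13^1 · 9 and 28 = 13^0 · 28. Apply v_p(a/b) = v_p(a) − v_p(b): v_13(117/28) = 1 − 0 = 1.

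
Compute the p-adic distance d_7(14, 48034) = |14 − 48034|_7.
d_7(14, 48034) = 1/2401

Step 1 — x − y = 14 − 48034 = -48020. Step 2 — v_7(-48020) = 4 (factor: -48020 = −(7^4 · 20); the sign does not affect v_p). Step 3 — |x − y|_7 = 7^{-4} = 1/2401.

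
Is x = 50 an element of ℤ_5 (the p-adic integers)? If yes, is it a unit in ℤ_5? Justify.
x ∈ ℤ_5 but not a unit; v_5(x) = 2 > 0

ℤ_5 = {x ∈ ℚ_5 : v_5(x) ≥ 0} and ℤ_5^× = {x ∈ ℤ_5 : v_5(x) = 0}. Here v_5(50) = v_5(num) − v_5(den) = 2; compare against these criteria.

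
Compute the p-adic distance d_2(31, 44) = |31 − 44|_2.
d_2(31, 44) = 1

Step 1 — x − y = 31 − 44 = -13. Step 2 — v_2(-13) = 0 (factor: -13 = −(2^0 · 13); the sign does not affect v_p). Step 3 — |x − y|_2 = 2^{0} = 1.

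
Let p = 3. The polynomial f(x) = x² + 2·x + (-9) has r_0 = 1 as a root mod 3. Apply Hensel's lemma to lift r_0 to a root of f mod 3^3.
r_2 = 7 (mod 27)

Hensel: r_{i+1} = r_i − f(r_i)·(f′(r_i))^{-1} mod 3^{i+2}, f′(x) = 2x + 2. Iterate:
  r_0 = 1 (mod 3)
  r_1 = 7 (mod 9)
  r_2 = 7 (mod 27)
Final: r = 7 satisfies f(r) ≡ 0 mod 3^3.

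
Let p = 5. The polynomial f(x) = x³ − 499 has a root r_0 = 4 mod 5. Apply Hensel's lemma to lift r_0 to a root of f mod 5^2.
r_1 = 24 (mod 25)

Hensel: r_{i+1} = r_i − f(r_i)/f′(r_i) mod 5^{i+2}, where f′(x) = 3x². Iterate:
  r_0 = 4 (mod 5)
  r_1 = 24 (mod 25)
Final: r = 24 with f(r) ≡ 0 mod 5^2.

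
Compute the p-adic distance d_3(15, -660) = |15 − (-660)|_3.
d_3(15, -660) = 1/27

Step 1 — x − y = 15 − (-660) = 675. Step 2 — v_3(675) = 3 (factor: 675 = (3^3 · 25); the sign does not affect v_p). Step 3 — |x − y|_3 = 3^{-3} = 1/27.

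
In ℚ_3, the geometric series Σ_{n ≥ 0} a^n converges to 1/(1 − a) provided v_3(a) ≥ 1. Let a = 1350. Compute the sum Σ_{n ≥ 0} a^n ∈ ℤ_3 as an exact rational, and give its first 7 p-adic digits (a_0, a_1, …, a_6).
Σ a^n = 1/(1 − a) = -1/1349;  first 7 digits = (1, 0, 0, 2, 1, 2, 2)

v_3(a) = 3 ≥ 1, so the series converges in ℤ_3 to 1/(1 − a) = 1/(1 − 1350) = -1/1349. Expand this rational in ℤ_3: compute digits iteratively via d_i = x_i mod 3, x_{i+1} = (x_i − d_i)/3. The first 7 digits are (1, 0, 0, 2, 1, 2, 2).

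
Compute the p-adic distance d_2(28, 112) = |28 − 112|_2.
d_2(28, 112) = 1/4

Step 1 — x − y = 28 − 112 = -84. Step 2 — v_2(-84) = 2 (factor: -84 = −(2^2 · 21); the sign does not affect v_p). Step 3 — |x − y|_2 = 2^{-2} = 1/4.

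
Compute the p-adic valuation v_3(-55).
v_3(-55) = 0

v_3(n) is the largest exponent k such that 3^k divides n. Factor out: -55 = -3^0 · 55. (Sign doesn't affect v_p.) So v_3(-55) = 0.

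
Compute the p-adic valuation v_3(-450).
v_3(-450) = 2

v_3(n) is the largest exponent k such that 3^k divides n. Factor out: -450 = -3^2 · 50. (Sign doesn't affect v_p.) So v_3(-450) = 2.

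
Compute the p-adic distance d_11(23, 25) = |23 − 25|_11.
d_11(23, 25) = 1

Step 1 — x − y = 23 − 25 = -2. Step 2 — v_11(-2) = 0 (factor: -2 = −(11^0 · 2); the sign does not affect v_p). Step 3 — |x − y|_11 = 11^{0} = 1.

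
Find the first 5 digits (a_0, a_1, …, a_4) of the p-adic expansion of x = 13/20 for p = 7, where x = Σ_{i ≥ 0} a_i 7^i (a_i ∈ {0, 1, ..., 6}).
(a_0, …, a_4) = (1, 1, 3, 2, 0)

v_7(13/20) = 0 (numerator and denominator both coprime to 7), so x ∈ ℤ_7^×. Compute digits iteratively via a_i = x_i mod 7, x_{i+1} = (x_i − a_i)/7, with x_0 = x:
  x_0 = 13/20;  a_0 = 1;  x_1 = (x_0 − 1)/7 = -1/20
  x_1 = -1/20;  a_1 = 1;  x_2 = (x_1 − 1)/7 = -3/20
  x_2 = -3/20;  a_2 = 3;  x_3 = (x_2 − 3)/7 = -9/20
  x_3 = -9/20;  a_3 = 2;  x_4 = (x_3 − 2)/7 = -7/20
  x_4 = -7/20;  a_4 = 0;  x_5 = (x_4 − 0)/7 = -1/20
Digits: (1, 1, 3, 2, 0).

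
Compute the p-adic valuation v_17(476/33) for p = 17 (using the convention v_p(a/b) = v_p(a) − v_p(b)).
v_17(476/33) = 1

Factor powers of 17 from the numerator and denominator of the reduced fraction: 476 = 17^1 · 28 and 33 = 17^0 · 33. Apply v_p(a/b) = v_p(a) − v_p(b): v_17(476/33) = 1 − 0 = 1.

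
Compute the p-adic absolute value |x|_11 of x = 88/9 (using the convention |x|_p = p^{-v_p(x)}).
|88/9|_11 = 1/11

Step 1 — compute v_11(x) by factoring powers of 11 out of the numerator and denominator: v_11(88/9) = 1. Step 2 — apply |x|_p = p^{-v_p(x)} = 11^{-1} = 1/11.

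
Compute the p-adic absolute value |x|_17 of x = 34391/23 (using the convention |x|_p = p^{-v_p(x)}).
|34391/23|_17 = 1/4913

Step 1 — compute v_17(x) by factoring powers of 17 out of the numerator and denominator: v_17(34391/23) = 3. Step 2 — apply |x|_p = p^{-v_p(x)} = 17^{-3} = 1/4913.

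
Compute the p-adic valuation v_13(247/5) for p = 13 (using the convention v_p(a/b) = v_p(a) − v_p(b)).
v_13(247/5) = 1

Factor powers of 13 from the numerator and denominator of the reduced fraction: 247 = 13^1 · 19 and 5 = 13^0 · 5. Apply v_p(a/b) = v_p(a) − v_p(b): v_13(247/5) = 1 − 0 = 1.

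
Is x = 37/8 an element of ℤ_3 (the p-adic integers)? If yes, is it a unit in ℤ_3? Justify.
x ∈ ℤ_3^× (unit); v_3(x) = 0

ℤ_3 = {x ∈ ℚ_3 : v_3(x) ≥ 0} and ℤ_3^× = {x ∈ ℤ_3 : v_3(x) = 0}. Here v_3(37/8) = v_3(num) − v_3(den) = 0; compare against these criteria.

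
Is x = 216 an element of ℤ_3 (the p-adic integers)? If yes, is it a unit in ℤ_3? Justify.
x ∈ ℤ_3 but not a unit; v_3(x) = 3 > 0

ℤ_3 = {x ∈ ℚ_3 : v_3(x) ≥ 0} and ℤ_3^× = {x ∈ ℤ_3 : v_3(x) = 0}. Here v_3(216) = v_3(num) − v_3(den) = 3; compare against these criteria.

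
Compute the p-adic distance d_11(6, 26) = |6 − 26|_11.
d_11(6, 26) = 1

Step 1 — x − y = 6 − 26 = -20. Step 2 — v_11(-20) = 0 (factor: -20 = −(11^0 · 20); the sign does not affect v_p). Step 3 — |x − y|_11 = 11^{0} = 1.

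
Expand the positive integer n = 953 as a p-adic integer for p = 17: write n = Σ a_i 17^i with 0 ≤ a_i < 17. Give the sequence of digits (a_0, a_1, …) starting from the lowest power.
(a_0, a_1, …) = (1, 5, 3)

Repeated division by 17 gives the digits low-to-high: 953 = 1 + 5·17^1 + 3·17^2. Digit sequence: (1, 5, 3).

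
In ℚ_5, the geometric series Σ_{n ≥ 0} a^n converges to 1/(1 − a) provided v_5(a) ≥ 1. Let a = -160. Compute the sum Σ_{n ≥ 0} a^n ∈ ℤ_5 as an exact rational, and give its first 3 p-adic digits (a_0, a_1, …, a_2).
Σ a^n = 1/(1 − a) = 1/161;  first 3 digits = (1, 3, 2)

v_5(a) = 1 ≥ 1, so the series converges in ℤ_5 to 1/(1 − a) = 1/(1 − (-160)) = 1/161. Expand this rational in ℤ_5: compute digits iteratively via d_i = x_i mod 5, x_{i+1} = (x_i − d_i)/5. The first 3 digits are (1, 3, 2).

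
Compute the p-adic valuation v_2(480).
v_2(480) = 5

v_2(n) is the largest exponent k such that 2^k divides n. Factor out: 480 = 2^5 · 15. (Sign doesn't affect v_p.) So v_2(480) = 5.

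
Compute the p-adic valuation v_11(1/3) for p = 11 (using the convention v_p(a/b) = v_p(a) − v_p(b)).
v_11(1/3) = 0

Factor powers of 11 from the numerator and denominator of the reduced fraction: 1 = 11^0 · 1 and 3 = 11^0 · 3. Apply v_p(a/b) = v_p(a) − v_p(b): v_11(1/3) = 0 − 0 = 0.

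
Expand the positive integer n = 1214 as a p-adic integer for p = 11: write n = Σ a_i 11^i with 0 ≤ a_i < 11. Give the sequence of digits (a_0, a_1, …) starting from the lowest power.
(a_0, a_1, …) = (4, 0, 10)

Repeated division by 11 gives the digits low-to-high: 1214 = 4 + 10·11^2. Digit sequence: (4, 0, 10).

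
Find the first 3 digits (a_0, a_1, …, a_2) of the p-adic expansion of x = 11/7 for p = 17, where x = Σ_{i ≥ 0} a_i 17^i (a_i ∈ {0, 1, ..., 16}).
(a_0, …, a_2) = (4, 12, 9)

v_17(11/7) = 0 (numerator and denominator both coprime to 17), so x ∈ ℤ_17^×. Compute digits iteratively via a_i = x_i mod 17, x_{i+1} = (x_i − a_i)/17, with x_0 = x:
  x_0 = 11/7;  a_0 = 4;  x_1 = (x_0 − 4)/17 = -1/7
  x_1 = -1/7;  a_1 = 12;  x_2 = (x_1 − 12)/17 = -5/7
  x_2 = -5/7;  a_2 = 9;  x_3 = (x_2 − 9)/17 = -4/7
Digits: (4, 12, 9).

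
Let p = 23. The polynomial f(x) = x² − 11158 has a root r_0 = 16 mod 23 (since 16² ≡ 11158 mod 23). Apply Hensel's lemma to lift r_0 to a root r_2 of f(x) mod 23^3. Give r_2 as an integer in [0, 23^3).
r_2 = 5283 (mod 12167)

Hensel's recurrence: r_{i+1} = r_i − f(r_i)·(f′(r_i))^{-1} mod 23^{i+2}, with f′(x) = 2x. Iterate:
  r_0 = 16 (mod 23)
  r_1 = 522 (mod 529)
  r_2 = 5283 (mod 12167)
Final: r_2 = 5283, and one checks f(r_2) ≡ 0 mod 23^3.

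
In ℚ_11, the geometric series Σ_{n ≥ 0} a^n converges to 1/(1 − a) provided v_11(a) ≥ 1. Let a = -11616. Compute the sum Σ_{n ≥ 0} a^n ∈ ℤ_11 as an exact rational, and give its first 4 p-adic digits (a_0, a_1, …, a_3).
Σ a^n = 1/(1 − a) = 1/11617;  first 4 digits = (1, 0, 3, 2)

v_11(a) = 2 ≥ 1, so the series converges in ℤ_11 to 1/(1 − a) = 1/(1 − (-11616)) = 1/11617. Expand this rational in ℤ_11: compute digits iteratively via d_i = x_i mod 11, x_{i+1} = (x_i − d_i)/11. The first 4 digits are (1, 0, 3, 2).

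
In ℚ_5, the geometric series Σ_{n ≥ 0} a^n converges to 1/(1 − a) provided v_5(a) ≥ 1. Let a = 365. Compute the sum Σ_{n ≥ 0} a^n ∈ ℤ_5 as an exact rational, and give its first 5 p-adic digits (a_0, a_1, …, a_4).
Σ a^n = 1/(1 − a) = -1/364;  first 5 digits = (1, 3, 3, 0, 3)

v_5(a) = 1 ≥ 1, so the series converges in ℤ_5 to 1/(1 − a) = 1/(1 − 365) = -1/364. Expand this rational in ℤ_5: compute digits iteratively via d_i = x_i mod 5, x_{i+1} = (x_i − d_i)/5. The first 5 digits are (1, 3, 3, 0, 3).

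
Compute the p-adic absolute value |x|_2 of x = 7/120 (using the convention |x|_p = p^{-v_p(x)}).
|7/120|_2 = 8

Step 1 — compute v_2(x) by factoring powers of 2 out of the numerator and denominator: v_2(7/120) = -3. Step 2 — apply |x|_p = p^{-v_p(x)} = 2^{3} = 8.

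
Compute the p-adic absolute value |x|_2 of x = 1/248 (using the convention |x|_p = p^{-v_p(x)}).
|1/248|_2 = 8

Step 1 — compute v_2(x) by factoring powers of 2 out of the numerator and denominator: v_2(1/248) = -3. Step 2 — apply |x|_p = p^{-v_p(x)} = 2^{3} = 8.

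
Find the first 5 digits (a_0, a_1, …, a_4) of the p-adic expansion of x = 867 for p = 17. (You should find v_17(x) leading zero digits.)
(a_0, …, a_4) = (0, 0, 3, 0, 0)

v_17(867) = 2, so a_0 = ... = a_1 = 0. Factor out: x = 17^2 · u with u = 3 a unit in ℤ_17. Expand u iteratively via a_{v+i} = u_i mod 17, u_{i+1} = (u_i − a_{v+i})/17:
  u_0 = 3;  a_2 = 3;  u_1 = (u_0 − 3)/17 = 0
  u_1 = 0;  a_3 = 0;  u_2 = (u_1 − 0)/17 = 0
  u_2 = 0;  a_4 = 0;  u_3 = (u_2 − 0)/17 = 0
Digits: (0, 0, 3, 0, 0).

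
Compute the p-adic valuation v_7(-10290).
v_7(-10290) = 3

v_7(n) is the largest exponent k such that 7^k divides n. Factor out: -10290 = -7^3 · 30. (Sign doesn't affect v_p.) So v_7(-10290) = 3.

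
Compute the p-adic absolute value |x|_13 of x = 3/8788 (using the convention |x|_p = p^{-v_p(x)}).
|3/8788|_13 = 2197

Step 1 — compute v_13(x) by factoring powers of 13 out of the numerator and denominator: v_13(3/8788) = -3. Step 2 — apply |x|_p = p^{-v_p(x)} = 13^{3} = 2197.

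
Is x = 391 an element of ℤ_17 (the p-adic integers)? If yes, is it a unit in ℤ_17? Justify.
x ∈ ℤ_17 but not a unit; v_17(x) = 1 > 0

ℤ_17 = {x ∈ ℚ_17 : v_17(x) ≥ 0} and ℤ_17^× = {x ∈ ℤ_17 : v_17(x) = 0}. Here v_17(391) = v_17(num) − v_17(den) = 1; compare against these criteria.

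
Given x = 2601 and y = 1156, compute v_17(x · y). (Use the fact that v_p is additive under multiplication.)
v_17(3006756) = 4

v_p(x) = 2 (factor: 2601 = 17^2 · 9); v_p(y) = 2 (factor: 1156 = 17^2 · 4). Additivity: v_p(xy) = v_p(x) + v_p(y) = 2 + 2 = 4. (Direct check: xy = 3006756 = 17^4 · (36).)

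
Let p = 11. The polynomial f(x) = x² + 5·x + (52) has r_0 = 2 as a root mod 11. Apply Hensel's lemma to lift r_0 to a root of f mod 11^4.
r_3 = 14071 (mod 14641)

Hensel: r_{i+1} = r_i − f(r_i)·(f′(r_i))^{-1} mod 11^{i+2}, f′(x) = 2x + 5. Iterate:
  r_0 = 2 (mod 11)
  r_1 = 35 (mod 121)
  r_2 = 761 (mod 1331)
  r_3 = 14071 (mod 14641)
Final: r = 14071 satisfies f(r) ≡ 0 mod 11^4.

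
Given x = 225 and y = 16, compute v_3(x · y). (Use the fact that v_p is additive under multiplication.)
v_3(3600) = 2

v_p(x) = 2 (factor: 225 = 3^2 · 25); v_p(y) = 0 (factor: 16 = 3^0 · 16). Additivity: v_p(xy) = v_p(x) + v_p(y) = 2 + 0 = 2. (Direct check: xy = 3600 = 3^2 · (400).)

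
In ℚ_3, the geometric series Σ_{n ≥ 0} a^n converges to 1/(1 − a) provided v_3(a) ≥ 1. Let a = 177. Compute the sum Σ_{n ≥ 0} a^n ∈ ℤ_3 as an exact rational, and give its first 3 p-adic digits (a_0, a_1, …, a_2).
Σ a^n = 1/(1 − a) = -1/176;  first 3 digits = (1, 2, 2)

v_3(a) = 1 ≥ 1, so the series converges in ℤ_3 to 1/(1 − a) = 1/(1 − 177) = -1/176. Expand this rational in ℤ_3: compute digits iteratively via d_i = x_i mod 3, x_{i+1} = (x_i − d_i)/3. The first 3 digits are (1, 2, 2).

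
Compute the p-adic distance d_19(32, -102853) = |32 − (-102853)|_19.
d_19(32, -102853) = 1/6859

Step 1 — x − y = 32 − (-102853) = 102885. Step 2 — v_19(102885) = 3 (factor: 102885 = (19^3 · 15); the sign does not affect v_p). Step 3 — |x − y|_19 = 19^{-3} = 1/6859.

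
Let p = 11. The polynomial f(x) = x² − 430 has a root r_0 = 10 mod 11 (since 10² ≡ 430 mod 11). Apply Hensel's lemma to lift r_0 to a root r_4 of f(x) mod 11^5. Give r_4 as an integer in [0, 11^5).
r_4 = 46914 (mod 161051)

Hensel's recurrence: r_{i+1} = r_i − f(r_i)·(f′(r_i))^{-1} mod 11^{i+2}, with f′(x) = 2x. Iterate:
  r_0 = 10 (mod 11)
  r_1 = 87 (mod 121)
  r_2 = 329 (mod 1331)
  r_3 = 2991 (mod 14641)
  r_4 = 46914 (mod 161051)
Final: r_4 = 46914, and one checks f(r_4) ≡ 0 mod 11^5.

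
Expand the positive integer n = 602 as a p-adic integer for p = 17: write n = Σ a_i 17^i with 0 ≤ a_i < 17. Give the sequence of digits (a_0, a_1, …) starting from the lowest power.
(a_0, a_1, …) = (7, 1, 2)

Repeated division by 17 gives the digits low-to-high: 602 = 7 + 1·17^1 + 2·17^2. Digit sequence: (7, 1, 2).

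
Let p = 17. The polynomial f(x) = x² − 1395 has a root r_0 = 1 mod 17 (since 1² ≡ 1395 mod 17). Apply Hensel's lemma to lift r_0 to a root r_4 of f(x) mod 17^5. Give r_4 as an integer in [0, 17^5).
r_4 = 600373 (mod 1419857)

Hensel's recurrence: r_{i+1} = r_i − f(r_i)·(f′(r_i))^{-1} mod 17^{i+2}, with f′(x) = 2x. Iterate:
  r_0 = 1 (mod 17)
  r_1 = 120 (mod 289)
  r_2 = 987 (mod 4913)
  r_3 = 15726 (mod 83521)
  r_4 = 600373 (mod 1419857)
Final: r_4 = 600373, and one checks f(r_4) ≡ 0 mod 17^5.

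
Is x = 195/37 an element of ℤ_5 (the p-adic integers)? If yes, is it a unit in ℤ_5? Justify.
x ∈ ℤ_5 but not a unit; v_5(x) = 1 > 0

ℤ_5 = {x ∈ ℚ_5 : v_5(x) ≥ 0} and ℤ_5^× = {x ∈ ℤ_5 : v_5(x) = 0}. Here v_5(195/37) = v_5(num) − v_5(den) = 1; compare against these criteria.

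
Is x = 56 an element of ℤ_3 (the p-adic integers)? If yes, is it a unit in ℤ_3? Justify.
x ∈ ℤ_3^× (unit); v_3(x) = 0

ℤ_3 = {x ∈ ℚ_3 : v_3(x) ≥ 0} and ℤ_3^× = {x ∈ ℤ_3 : v_3(x) = 0}. Here v_3(56) = v_3(num) − v_3(den) = 0; compare against these criteria.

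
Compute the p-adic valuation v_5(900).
v_5(900) = 2

v_5(n) is the largest exponent k such that 5^k divides n. Factor out: 900 = 5^2 · 36. (Sign doesn't affect v_p.) So v_5(900) = 2.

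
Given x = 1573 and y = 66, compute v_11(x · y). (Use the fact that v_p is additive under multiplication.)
v_11(103818) = 3

v_p(x) = 2 (factor: 1573 = 11^2 · 13); v_p(y) = 1 (factor: 66 = 11^1 · 6). Additivity: v_p(xy) = v_p(x) + v_p(y) = 2 + 1 = 3. (Direct check: xy = 103818 = 11^3 · (78).)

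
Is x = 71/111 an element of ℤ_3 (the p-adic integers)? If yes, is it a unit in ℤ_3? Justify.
x ∉ ℤ_3 (v_3(x) = -1 < 0)

ℤ_3 = {x ∈ ℚ_3 : v_3(x) ≥ 0} and ℤ_3^× = {x ∈ ℤ_3 : v_3(x) = 0}. Here v_3(71/111) = v_3(num) − v_3(den) = -1; compare against these criteria.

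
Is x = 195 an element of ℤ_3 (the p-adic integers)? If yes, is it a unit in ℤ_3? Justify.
x ∈ ℤ_3 but not a unit; v_3(x) = 1 > 0

ℤ_3 = {x ∈ ℚ_3 : v_3(x) ≥ 0} and ℤ_3^× = {x ∈ ℤ_3 : v_3(x) = 0}. Here v_3(195) = v_3(num) − v_3(den) = 1; compare against these criteria.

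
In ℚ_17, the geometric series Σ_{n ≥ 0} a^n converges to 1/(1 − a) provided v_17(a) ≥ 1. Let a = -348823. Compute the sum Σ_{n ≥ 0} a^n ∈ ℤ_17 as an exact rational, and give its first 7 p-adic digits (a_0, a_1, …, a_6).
Σ a^n = 1/(1 − a) = 1/348824;  first 7 digits = (1, 0, 0, 14, 12, 16, 8)

v_17(a) = 3 ≥ 1, so the series converges in ℤ_17 to 1/(1 − a) = 1/(1 − (-348823)) = 1/348824. Expand this rational in ℤ_17: compute digits iteratively via d_i = x_i mod 17, x_{i+1} = (x_i − d_i)/17. The first 7 digits are (1, 0, 0, 14, 12, 16, 8).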